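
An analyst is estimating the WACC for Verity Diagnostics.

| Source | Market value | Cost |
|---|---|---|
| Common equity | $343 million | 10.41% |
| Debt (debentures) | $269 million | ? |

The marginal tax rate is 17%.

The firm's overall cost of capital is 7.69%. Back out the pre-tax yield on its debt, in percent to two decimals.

Total capital V = 343 + 269 = 612.
Equity weight = 343/612 = 0.5605.
Debentures weight = 269/612 = 0.4395.
Equity contribution = 0.5605 × 10.41% = 5.8344%.
Remaining for debt = 7.69% − 5.8344% = 1.8556%.
Rd × (1 − 17%) × 0.4395 = 1.8556%  ⇒  Rd = 5.0864%.

5.09%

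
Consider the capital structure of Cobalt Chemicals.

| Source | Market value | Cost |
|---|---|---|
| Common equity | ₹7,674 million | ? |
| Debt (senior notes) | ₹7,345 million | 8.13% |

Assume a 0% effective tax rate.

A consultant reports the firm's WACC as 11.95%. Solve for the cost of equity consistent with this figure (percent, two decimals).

15.61%

Total capital V = 7674 + 7345 = 15019.
Equity weight = 7674/15019 = 0.5110.
Senior notes weight = 7345/15019 = 0.4890.
Debt contribution = 0.4890 × 8.13% × (1 − 0%) = 3.9760%.
Required equity contribution = 11.95% − 3.9760% = 7.9740%.
Re = 7.9740% / 0.5110 = 15.6062%.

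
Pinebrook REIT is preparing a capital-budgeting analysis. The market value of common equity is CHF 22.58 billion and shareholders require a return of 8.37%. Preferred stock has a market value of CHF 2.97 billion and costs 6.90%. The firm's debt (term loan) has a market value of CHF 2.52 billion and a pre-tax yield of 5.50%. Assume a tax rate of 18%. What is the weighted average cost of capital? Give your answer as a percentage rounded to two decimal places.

Total capital V = 22.58 + 2.97 + 2.52 = 28.07.
Equity: weight = 22.58/28.07 = 0.8044; cost = 8.37%.
Preferred: weight = 2.97/28.07 = 0.1058; cost = 6.9%.
Term loan: weight = 2.52/28.07 = 0.0898; after-tax cost = 5.5% × (1 − 18%) = 4.5100%.
WACC = 0.8044 × 8.3700% + 0.1058 × 6.9000% + 0.0898 × 4.5100% = 7.8679%.

7.87%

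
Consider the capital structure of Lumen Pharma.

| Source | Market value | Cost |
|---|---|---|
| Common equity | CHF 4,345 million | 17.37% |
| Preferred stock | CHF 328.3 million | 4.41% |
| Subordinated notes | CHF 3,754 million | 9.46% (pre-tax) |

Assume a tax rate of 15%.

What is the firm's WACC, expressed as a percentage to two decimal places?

Total capital V = 4345 + 328.3 + 3754 = 8427.3.
Equity: weight = 4345/8427.3 = 0.5156; cost = 17.37%.
Preferred: weight = 328.3/8427.3 = 0.0390; cost = 4.41%.
Subordinated notes: weight = 3754/8427.3 = 0.4455; after-tax cost = 9.46% × (1 − 15%) = 8.0410%.
WACC = 0.5156 × 17.3700% + 0.0390 × 4.4100% + 0.4455 × 8.0410% = 12.7095%.

12.71%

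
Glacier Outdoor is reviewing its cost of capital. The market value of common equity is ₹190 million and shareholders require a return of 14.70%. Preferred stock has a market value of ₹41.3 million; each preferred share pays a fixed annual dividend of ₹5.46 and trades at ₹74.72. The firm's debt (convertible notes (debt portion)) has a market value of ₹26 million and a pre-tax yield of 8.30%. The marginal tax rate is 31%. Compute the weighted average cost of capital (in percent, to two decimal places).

Cost of preferred: Rp = 5.46 / 74.72 = 7.3073%.
Total capital V = 190 + 41.3 + 26 = 257.3.
Equity: weight = 190/257.3 = 0.7384; cost = 14.7%.
Preferred: weight = 41.3/257.3 = 0.1605; cost = 7.3073%.
Convertible notes (debt portion): weight = 26/257.3 = 0.1010; after-tax cost = 8.3% × (1 − 31%) = 5.7270%.
WACC = 0.7384 × 14.7000% + 0.1605 × 7.3073% + 0.1010 × 5.7270% = 12.6067%.

12.61%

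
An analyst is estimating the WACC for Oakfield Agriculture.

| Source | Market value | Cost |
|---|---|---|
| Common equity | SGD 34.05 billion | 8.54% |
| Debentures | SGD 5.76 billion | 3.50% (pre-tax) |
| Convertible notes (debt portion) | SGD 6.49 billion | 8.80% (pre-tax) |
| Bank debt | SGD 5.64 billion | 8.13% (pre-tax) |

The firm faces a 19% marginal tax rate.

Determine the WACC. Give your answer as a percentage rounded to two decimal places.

Total capital V = 34.05 + 5.76 + 6.49 + 5.64 = 51.94.
Equity: weight = 34.05/51.94 = 0.6556; cost = 8.54%.
Debentures: weight = 5.76/51.94 = 0.1109; after-tax cost = 3.5% × (1 − 19%) = 2.8350%.
Convertible notes (debt portion): weight = 6.49/51.94 = 0.1250; after-tax cost = 8.8% × (1 − 19%) = 7.1280%.
Bank debt: weight = 5.64/51.94 = 0.1086; after-tax cost = 8.13% × (1 − 19%) = 6.5853%.
WACC = 0.6556 × 8.5400% + 0.1109 × 2.8350% + 0.1250 × 7.1280% + 0.1086 × 6.5853% = 7.5186%.

7.52%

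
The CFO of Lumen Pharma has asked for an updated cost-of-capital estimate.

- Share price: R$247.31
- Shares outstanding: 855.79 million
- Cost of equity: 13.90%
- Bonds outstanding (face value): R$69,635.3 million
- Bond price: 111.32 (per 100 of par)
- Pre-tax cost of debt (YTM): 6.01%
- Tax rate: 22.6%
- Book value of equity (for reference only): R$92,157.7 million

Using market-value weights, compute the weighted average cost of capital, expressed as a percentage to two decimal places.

11.42%

Market value of equity E = 247.31 × 855.79m = 211645.4249m. Market value of debt D = 69635.3m × 111.32/100 = 77518.01596m.
Total capital V = 211645.4249 + 77518.01596 = 289163.44086.
Equity: weight = 211645.4249/289163.44086 = 0.7319; cost = 13.9%.
Bonds outstanding: weight = 77518.01596/289163.44086 = 0.2681; after-tax cost = 6.01% × (1 − 22.6%) = 4.6517%.
WACC = 0.7319 × 13.9000% + 0.2681 × 4.6517% = 11.4208%.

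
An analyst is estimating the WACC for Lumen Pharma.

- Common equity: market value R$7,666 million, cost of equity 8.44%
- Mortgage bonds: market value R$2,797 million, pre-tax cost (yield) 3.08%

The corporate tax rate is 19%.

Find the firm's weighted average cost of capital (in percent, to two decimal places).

6.85%

Total capital V = 7666 + 2797 = 10463.
Equity: weight = 7666/10463 = 0.7327; cost = 8.44%.
Mortgage bonds: weight = 2797/10463 = 0.2673; after-tax cost = 3.08% × (1 − 19%) = 2.4948%.
WACC = 0.7327 × 8.4400% + 0.2673 × 2.4948% = 6.8507%.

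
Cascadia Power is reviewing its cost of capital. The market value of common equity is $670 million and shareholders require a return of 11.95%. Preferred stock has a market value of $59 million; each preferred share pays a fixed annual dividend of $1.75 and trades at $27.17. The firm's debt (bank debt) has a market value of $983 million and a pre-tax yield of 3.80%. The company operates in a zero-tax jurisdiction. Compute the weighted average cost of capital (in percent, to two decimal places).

7.08%

Cost of preferred: Rp = 1.75 / 27.17 = 6.4409%.
Total capital V = 670 + 59 + 983 = 1712.
Equity: weight = 670/1712 = 0.3914; cost = 11.95%.
Preferred: weight = 59/1712 = 0.0345; cost = 6.4409%.
Bank debt: weight = 983/1712 = 0.5742; after-tax cost = 3.8% × (1 − 0%) = 3.8000%.
WACC = 0.3914 × 11.9500% + 0.0345 × 6.4409% + 0.5742 × 3.8000% = 7.0806%.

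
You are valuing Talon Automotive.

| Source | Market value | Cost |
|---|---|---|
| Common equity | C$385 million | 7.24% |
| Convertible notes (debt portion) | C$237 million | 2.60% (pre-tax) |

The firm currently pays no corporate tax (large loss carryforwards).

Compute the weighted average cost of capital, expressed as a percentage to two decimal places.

Total capital V = 385 + 237 = 622.
Equity: weight = 385/622 = 0.6190; cost = 7.24%.
Convertible notes (debt portion): weight = 237/622 = 0.3810; after-tax cost = 2.6% × (1 − 0%) = 2.6000%.
WACC = 0.6190 × 7.2400% + 0.3810 × 2.6000% = 5.4720%.

5.47%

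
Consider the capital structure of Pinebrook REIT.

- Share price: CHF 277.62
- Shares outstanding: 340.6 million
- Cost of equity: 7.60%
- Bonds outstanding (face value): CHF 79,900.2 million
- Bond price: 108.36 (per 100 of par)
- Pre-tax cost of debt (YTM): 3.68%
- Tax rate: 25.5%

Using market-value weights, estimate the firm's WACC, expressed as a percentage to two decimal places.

Market value of equity E = 277.62 × 340.6m = 94557.372m. Market value of debt D = 79900.2m × 108.36/100 = 86579.85672m.
Total capital V = 94557.372 + 86579.85672 = 181137.22872.
Equity: weight = 94557.372/181137.22872 = 0.5220; cost = 7.6%.
Bonds outstanding: weight = 86579.85672/181137.22872 = 0.4780; after-tax cost = 3.68% × (1 − 25.5%) = 2.7416%.
WACC = 0.5220 × 7.6000% + 0.4780 × 2.7416% = 5.2778%.

5.28%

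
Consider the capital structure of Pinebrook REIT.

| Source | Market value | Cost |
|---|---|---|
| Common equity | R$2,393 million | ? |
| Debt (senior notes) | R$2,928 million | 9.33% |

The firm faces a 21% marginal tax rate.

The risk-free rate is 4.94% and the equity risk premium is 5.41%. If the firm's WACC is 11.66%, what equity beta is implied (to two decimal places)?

Total capital V = 2393 + 2928 = 5321.
Equity weight = 2393/5321 = 0.4497.
Senior notes weight = 2928/5321 = 0.5503.
Debt contribution = 0.5503 × 9.33% × (1 − 21%) = 4.0559%.
Required equity contribution = 11.66% − 4.0559% = 7.6041%  ⇒  Re = 16.9083%.
CAPM: 16.9083% = 4.94% + β × 5.41%  ⇒  β = 2.2122.

2.21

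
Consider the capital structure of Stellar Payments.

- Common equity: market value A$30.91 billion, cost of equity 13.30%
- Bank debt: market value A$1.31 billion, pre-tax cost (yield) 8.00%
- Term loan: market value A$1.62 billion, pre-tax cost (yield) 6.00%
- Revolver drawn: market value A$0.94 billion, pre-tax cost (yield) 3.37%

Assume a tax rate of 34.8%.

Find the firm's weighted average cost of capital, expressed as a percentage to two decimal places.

Total capital V = 30.91 + 1.31 + 1.62 + 0.94 = 34.78.
Equity: weight = 30.91/34.78 = 0.8887; cost = 13.3%.
Bank debt: weight = 1.31/34.78 = 0.0377; after-tax cost = 8% × (1 − 34.8%) = 5.2160%.
Term loan: weight = 1.62/34.78 = 0.0466; after-tax cost = 6% × (1 − 34.8%) = 3.9120%.
Revolver drawn: weight = 0.94/34.78 = 0.0270; after-tax cost = 3.37% × (1 − 34.8%) = 2.1972%.
WACC = 0.8887 × 13.3000% + 0.0377 × 5.2160% + 0.0466 × 3.9120% + 0.0270 × 2.1972% = 12.2582%.

12.26%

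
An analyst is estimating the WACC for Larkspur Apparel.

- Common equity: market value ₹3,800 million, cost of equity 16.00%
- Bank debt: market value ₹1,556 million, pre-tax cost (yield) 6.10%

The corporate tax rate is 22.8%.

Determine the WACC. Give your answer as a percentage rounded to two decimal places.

Total capital V = 3800 + 1556 = 5356.
Equity: weight = 3800/5356 = 0.7095; cost = 16%.
Bank debt: weight = 1556/5356 = 0.2905; after-tax cost = 6.1% × (1 − 22.8%) = 4.7092%.
WACC = 0.7095 × 16.0000% + 0.2905 × 4.7092% = 12.7198%.

12.72%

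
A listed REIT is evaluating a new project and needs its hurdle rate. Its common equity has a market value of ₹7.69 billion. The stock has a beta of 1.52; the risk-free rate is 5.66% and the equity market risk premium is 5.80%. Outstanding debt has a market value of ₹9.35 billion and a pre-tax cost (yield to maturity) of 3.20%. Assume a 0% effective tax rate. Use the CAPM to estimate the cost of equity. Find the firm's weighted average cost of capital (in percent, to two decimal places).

8.29%

Cost of equity via CAPM: Re = 5.66% + 1.52 × 5.8% = 14.4760%.
Total capital V = 7.69 + 9.35 = 17.04.
Equity: weight = 7.69/17.04 = 0.4513; cost = 14.476%.
Debt: weight = 9.35/17.04 = 0.5487; after-tax cost = 3.2% × (1 − 0%) = 3.2000%.
WACC = 0.4513 × 14.4760% + 0.5487 × 3.2000% = 8.2888%.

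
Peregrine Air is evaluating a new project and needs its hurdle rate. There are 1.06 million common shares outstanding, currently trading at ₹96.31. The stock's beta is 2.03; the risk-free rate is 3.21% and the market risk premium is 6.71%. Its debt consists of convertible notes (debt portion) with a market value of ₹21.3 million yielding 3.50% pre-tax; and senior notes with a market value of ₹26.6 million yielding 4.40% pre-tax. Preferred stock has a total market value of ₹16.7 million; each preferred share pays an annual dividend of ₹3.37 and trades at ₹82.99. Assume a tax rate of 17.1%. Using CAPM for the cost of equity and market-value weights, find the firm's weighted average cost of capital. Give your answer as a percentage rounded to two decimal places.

11.67%

Cost of equity via CAPM: Re = 3.21% + 2.03 × 6.71% = 16.8313%.
Cost of preferred: Rp = 3.37 / 82.99 = 4.0607%.
Market value of equity E = 96.31 × 1.06m = 102.0886m.
Total capital V = 102.0886 + 16.7 + 21.3 + 26.6 = 166.6886.
Equity: weight = 102.0886/166.6886 = 0.6125; cost = 16.8313%.
Preferred: weight = 16.7/166.6886 = 0.1002; cost = 4.0607%.
Convertible notes (debt portion): weight = 21.3/166.6886 = 0.1278; after-tax cost = 3.5% × (1 − 17.1%) = 2.9015%.
Senior notes: weight = 26.6/166.6886 = 0.1596; after-tax cost = 4.4% × (1 − 17.1%) = 3.6476%.
WACC = 0.6125 × 16.8313% + 0.1002 × 4.0607% + 0.1278 × 2.9015% + 0.1596 × 3.6476% = 11.6680%.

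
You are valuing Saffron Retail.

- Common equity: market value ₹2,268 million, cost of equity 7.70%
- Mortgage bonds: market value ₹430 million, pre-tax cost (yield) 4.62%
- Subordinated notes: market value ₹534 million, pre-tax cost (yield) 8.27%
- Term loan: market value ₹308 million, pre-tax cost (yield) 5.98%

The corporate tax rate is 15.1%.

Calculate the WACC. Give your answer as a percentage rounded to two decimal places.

Total capital V = 2268 + 430 + 534 + 308 = 3540.
Equity: weight = 2268/3540 = 0.6407; cost = 7.7%.
Mortgage bonds: weight = 430/3540 = 0.1215; after-tax cost = 4.62% × (1 − 15.1%) = 3.9224%.
Subordinated notes: weight = 534/3540 = 0.1508; after-tax cost = 8.27% × (1 − 15.1%) = 7.0212%.
Term loan: weight = 308/3540 = 0.0870; after-tax cost = 5.98% × (1 − 15.1%) = 5.0770%.
WACC = 0.6407 × 7.7000% + 0.1215 × 3.9224% + 0.1508 × 7.0212% + 0.0870 × 5.0770% = 6.9105%.

6.91%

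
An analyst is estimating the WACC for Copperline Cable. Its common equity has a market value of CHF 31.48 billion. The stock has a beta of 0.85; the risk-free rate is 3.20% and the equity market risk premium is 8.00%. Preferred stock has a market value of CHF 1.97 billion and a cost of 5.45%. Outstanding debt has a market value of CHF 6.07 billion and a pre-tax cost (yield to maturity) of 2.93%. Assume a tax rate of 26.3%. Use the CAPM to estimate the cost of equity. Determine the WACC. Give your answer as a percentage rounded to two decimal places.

Cost of equity via CAPM: Re = 3.2% + 0.85 × 8.0% = 10.0000%.
Total capital V = 31.48 + 1.97 + 6.07 = 39.52.
Equity: weight = 31.48/39.52 = 0.7966; cost = 10%.
Preferred: weight = 1.97/39.52 = 0.0498; cost = 5.45%.
Debt: weight = 6.07/39.52 = 0.1536; after-tax cost = 2.93% × (1 − 26.3%) = 2.1594%.
WACC = 0.7966 × 10.0000% + 0.0498 × 5.4500% + 0.1536 × 2.1594% = 8.5689%.

8.57%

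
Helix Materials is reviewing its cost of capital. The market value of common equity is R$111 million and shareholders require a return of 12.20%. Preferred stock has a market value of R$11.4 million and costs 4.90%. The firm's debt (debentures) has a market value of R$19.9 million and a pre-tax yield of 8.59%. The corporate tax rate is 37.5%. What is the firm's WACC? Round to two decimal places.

Total capital V = 111 + 11.4 + 19.9 = 142.3.
Equity: weight = 111/142.3 = 0.7800; cost = 12.2%.
Preferred: weight = 11.4/142.3 = 0.0801; cost = 4.9%.
Debentures: weight = 19.9/142.3 = 0.1398; after-tax cost = 8.59% × (1 − 37.5%) = 5.3688%.
WACC = 0.7800 × 12.2000% + 0.0801 × 4.9000% + 0.1398 × 5.3688% = 10.6599%.

10.66%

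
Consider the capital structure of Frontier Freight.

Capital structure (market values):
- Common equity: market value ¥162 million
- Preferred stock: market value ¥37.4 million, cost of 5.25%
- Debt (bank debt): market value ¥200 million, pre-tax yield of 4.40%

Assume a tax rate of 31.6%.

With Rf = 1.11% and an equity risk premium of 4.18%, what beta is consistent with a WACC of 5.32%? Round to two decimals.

Total capital V = 162 + 37.4 + 200 = 399.4.
Equity weight = 162/399.4 = 0.4056.
Preferred weight = 37.4/399.4 = 0.0936.
Bank debt weight = 200/399.4 = 0.5008.
Debt contribution = 0.5008 × 4.4% × (1 − 31.6%) = 1.5071%.
Preferred contribution = 0.0936 × 5.25% = 0.4916%.
Required equity contribution = 5.32% − 1.9987% = 3.3213%  ⇒  Re = 8.1885%.
CAPM: 8.1885% = 1.11% + β × 4.18%  ⇒  β = 1.6934.

1.69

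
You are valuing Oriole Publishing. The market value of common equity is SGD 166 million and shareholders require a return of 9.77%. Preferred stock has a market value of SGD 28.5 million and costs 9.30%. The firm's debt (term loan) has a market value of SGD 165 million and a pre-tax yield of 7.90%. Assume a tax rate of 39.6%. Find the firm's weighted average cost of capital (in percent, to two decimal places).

7.44%

Total capital V = 166 + 28.5 + 165 = 359.5.
Equity: weight = 166/359.5 = 0.4618; cost = 9.77%.
Preferred: weight = 28.5/359.5 = 0.0793; cost = 9.3%.
Term loan: weight = 165/359.5 = 0.4590; after-tax cost = 7.9% × (1 − 39.6%) = 4.7716%.
WACC = 0.4618 × 9.7700% + 0.0793 × 9.3000% + 0.4590 × 4.7716% = 7.4386%.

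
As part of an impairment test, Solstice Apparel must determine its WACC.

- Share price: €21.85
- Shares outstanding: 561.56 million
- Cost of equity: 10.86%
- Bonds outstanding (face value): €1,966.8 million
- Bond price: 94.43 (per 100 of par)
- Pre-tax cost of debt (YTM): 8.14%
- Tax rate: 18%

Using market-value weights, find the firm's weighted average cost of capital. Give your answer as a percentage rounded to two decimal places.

10.31%

Market value of equity E = 21.85 × 561.56m = 12270.086m. Market value of debt D = 1966.8m × 94.43/100 = 1857.24924m.
Total capital V = 12270.086 + 1857.24924 = 14127.33524.
Equity: weight = 12270.086/14127.33524 = 0.8685; cost = 10.86%.
Bonds outstanding: weight = 1857.24924/14127.33524 = 0.1315; after-tax cost = 8.14% × (1 − 18%) = 6.6748%.
WACC = 0.8685 × 10.8600% + 0.1315 × 6.6748% = 10.3098%.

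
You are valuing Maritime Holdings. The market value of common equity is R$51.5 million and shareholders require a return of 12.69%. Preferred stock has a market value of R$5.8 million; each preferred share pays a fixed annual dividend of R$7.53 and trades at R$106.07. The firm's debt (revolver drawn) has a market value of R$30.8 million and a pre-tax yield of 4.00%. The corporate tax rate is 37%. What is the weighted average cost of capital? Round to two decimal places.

8.77%

Cost of preferred: Rp = 7.53 / 106.07 = 7.0991%.
Total capital V = 51.5 + 5.8 + 30.8 = 88.1.
Equity: weight = 51.5/88.1 = 0.5846; cost = 12.69%.
Preferred: weight = 5.8/88.1 = 0.0658; cost = 7.0991%.
Revolver drawn: weight = 30.8/88.1 = 0.3496; after-tax cost = 4% × (1 − 37%) = 2.5200%.
WACC = 0.5846 × 12.6900% + 0.0658 × 7.0991% + 0.3496 × 2.5200% = 8.7665%.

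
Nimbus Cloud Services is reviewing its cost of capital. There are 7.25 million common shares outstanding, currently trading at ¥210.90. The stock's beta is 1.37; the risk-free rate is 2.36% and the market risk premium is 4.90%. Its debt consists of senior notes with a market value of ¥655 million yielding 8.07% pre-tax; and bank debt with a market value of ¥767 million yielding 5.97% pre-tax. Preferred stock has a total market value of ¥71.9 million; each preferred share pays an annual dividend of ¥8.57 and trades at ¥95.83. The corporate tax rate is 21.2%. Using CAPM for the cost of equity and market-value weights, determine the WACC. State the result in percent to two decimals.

7.37%

Cost of equity via CAPM: Re = 2.36% + 1.37 × 4.9% = 9.0730%.
Cost of preferred: Rp = 8.57 / 95.83 = 8.9429%.
Market value of equity E = 210.9 × 7.25m = 1529.025m.
Total capital V = 1529.025 + 71.9 + 655 + 767 = 3022.925.
Equity: weight = 1529.025/3022.925 = 0.5058; cost = 9.073%.
Preferred: weight = 71.9/3022.925 = 0.0238; cost = 8.9429%.
Senior notes: weight = 655/3022.925 = 0.2167; after-tax cost = 8.07% × (1 − 21.2%) = 6.3592%.
Bank debt: weight = 767/3022.925 = 0.2537; after-tax cost = 5.97% × (1 − 21.2%) = 4.7044%.
WACC = 0.5058 × 9.0730% + 0.0238 × 8.9429% + 0.2167 × 6.3592% + 0.2537 × 4.7044% = 7.3734%.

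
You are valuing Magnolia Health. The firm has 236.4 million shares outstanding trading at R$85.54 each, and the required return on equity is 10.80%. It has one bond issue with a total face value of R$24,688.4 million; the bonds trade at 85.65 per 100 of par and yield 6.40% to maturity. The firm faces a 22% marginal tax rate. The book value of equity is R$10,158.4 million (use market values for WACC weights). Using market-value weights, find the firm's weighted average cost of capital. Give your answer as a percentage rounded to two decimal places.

7.83%

Market value of equity E = 85.54 × 236.4m = 20221.656m. Market value of debt D = 24688.4m × 85.65/100 = 21145.6146m.
Total capital V = 20221.656 + 21145.6146 = 41367.2706.
Equity: weight = 20221.656/41367.2706 = 0.4888; cost = 10.8%.
Bonds outstanding: weight = 21145.6146/41367.2706 = 0.5112; after-tax cost = 6.4% × (1 − 22%) = 4.9920%.
WACC = 0.4888 × 10.8000% + 0.5112 × 4.9920% = 7.8311%.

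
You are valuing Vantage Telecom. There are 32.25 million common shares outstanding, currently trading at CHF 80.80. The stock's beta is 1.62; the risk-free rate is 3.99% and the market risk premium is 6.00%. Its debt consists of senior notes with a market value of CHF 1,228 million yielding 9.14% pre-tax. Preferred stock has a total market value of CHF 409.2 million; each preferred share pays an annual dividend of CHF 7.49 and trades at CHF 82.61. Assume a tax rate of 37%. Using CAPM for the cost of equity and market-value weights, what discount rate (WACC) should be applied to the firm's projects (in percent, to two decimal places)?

10.96%

Cost of equity via CAPM: Re = 3.99% + 1.62 × 6.0% = 13.7100%.
Cost of preferred: Rp = 7.49 / 82.61 = 9.0667%.
Market value of equity E = 80.8 × 32.25m = 2605.8m.
Total capital V = 2605.8 + 409.2 + 1228 = 4243.
Equity: weight = 2605.8/4243 = 0.6141; cost = 13.71%.
Preferred: weight = 409.2/4243 = 0.0964; cost = 9.0667%.
Senior notes: weight = 1228/4243 = 0.2894; after-tax cost = 9.14% × (1 − 37%) = 5.7582%.
WACC = 0.6141 × 13.7100% + 0.0964 × 9.0667% + 0.2894 × 5.7582% = 10.9608%.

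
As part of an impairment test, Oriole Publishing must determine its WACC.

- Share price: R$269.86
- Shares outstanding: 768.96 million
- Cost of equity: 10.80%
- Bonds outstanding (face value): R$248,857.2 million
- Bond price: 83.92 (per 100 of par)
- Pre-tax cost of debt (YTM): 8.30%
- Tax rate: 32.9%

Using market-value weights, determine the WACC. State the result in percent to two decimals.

Market value of equity E = 269.86 × 768.96m = 207511.5456m. Market value of debt D = 248857.2m × 83.92/100 = 208840.96224m.
Total capital V = 207511.5456 + 208840.96224 = 416352.50784.
Equity: weight = 207511.5456/416352.50784 = 0.4984; cost = 10.8%.
Bonds outstanding: weight = 208840.96224/416352.50784 = 0.5016; after-tax cost = 8.3% × (1 − 32.9%) = 5.5693%.
WACC = 0.4984 × 10.8000% + 0.5016 × 5.5693% = 8.1763%.

8.18%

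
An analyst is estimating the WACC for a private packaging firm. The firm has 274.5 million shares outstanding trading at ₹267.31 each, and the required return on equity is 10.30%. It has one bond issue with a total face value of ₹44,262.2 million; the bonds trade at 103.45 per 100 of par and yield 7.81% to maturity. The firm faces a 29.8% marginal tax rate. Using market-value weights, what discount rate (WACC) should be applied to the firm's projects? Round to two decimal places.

Market value of equity E = 267.31 × 274.5m = 73376.595m. Market value of debt D = 44262.2m × 103.45/100 = 45789.2459m.
Total capital V = 73376.595 + 45789.2459 = 119165.8409.
Equity: weight = 73376.595/119165.8409 = 0.6158; cost = 10.3%.
Bonds outstanding: weight = 45789.2459/119165.8409 = 0.3842; after-tax cost = 7.81% × (1 − 29.8%) = 5.4826%.
WACC = 0.6158 × 10.3000% + 0.3842 × 5.4826% = 8.4489%.

8.45%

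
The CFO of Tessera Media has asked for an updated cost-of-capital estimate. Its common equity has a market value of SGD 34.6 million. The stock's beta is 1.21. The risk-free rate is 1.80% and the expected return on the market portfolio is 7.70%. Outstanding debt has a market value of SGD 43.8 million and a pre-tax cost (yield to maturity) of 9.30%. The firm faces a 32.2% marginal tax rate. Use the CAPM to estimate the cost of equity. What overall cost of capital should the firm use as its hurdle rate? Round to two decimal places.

7.47%

Market risk premium = 7.7% − 1.8% = 5.9%.
Cost of equity via CAPM: Re = 1.8% + 1.21 × 5.9% = 8.9390%.
Total capital V = 34.6 + 43.8 = 78.4.
Equity: weight = 34.6/78.4 = 0.4413; cost = 8.939%.
Debt: weight = 43.8/78.4 = 0.5587; after-tax cost = 9.3% × (1 − 32.2%) = 6.3054%.
WACC = 0.4413 × 8.9390% + 0.5587 × 6.3054% = 7.4677%.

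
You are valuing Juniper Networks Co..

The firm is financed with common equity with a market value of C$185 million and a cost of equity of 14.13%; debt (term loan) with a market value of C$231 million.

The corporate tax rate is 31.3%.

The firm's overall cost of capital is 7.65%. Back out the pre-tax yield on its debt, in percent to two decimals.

Total capital V = 185 + 231 = 416.
Equity weight = 185/416 = 0.4447.
Term loan weight = 231/416 = 0.5553.
Equity contribution = 0.4447 × 14.13% = 6.2838%.
Remaining for debt = 7.65% − 6.2838% = 1.3662%.
Rd × (1 − 31.3%) × 0.5553 = 1.3662%  ⇒  Rd = 3.5814%.

3.58%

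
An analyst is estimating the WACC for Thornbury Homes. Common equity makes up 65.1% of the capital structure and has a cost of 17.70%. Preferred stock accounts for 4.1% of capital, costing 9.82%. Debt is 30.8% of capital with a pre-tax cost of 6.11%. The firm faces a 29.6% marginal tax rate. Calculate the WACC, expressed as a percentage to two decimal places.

After-tax cost of debt = 6.11% × (1 − 29.6%) = 4.3014%.
WACC = 0.651 × 17.7000% + 0.041 × 9.8200% + 0.308 × 4.3014% = 13.2502%.

13.25%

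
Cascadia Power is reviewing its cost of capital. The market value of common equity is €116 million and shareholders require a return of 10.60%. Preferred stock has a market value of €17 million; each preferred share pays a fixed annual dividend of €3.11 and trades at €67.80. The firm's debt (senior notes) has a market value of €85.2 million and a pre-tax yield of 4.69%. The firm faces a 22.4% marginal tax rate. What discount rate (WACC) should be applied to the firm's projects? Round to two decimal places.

7.41%

Cost of preferred: Rp = 3.11 / 67.8 = 4.5870%.
Total capital V = 116 + 17 + 85.2 = 218.2.
Equity: weight = 116/218.2 = 0.5316; cost = 10.6%.
Preferred: weight = 17/218.2 = 0.0779; cost = 4.587%.
Senior notes: weight = 85.2/218.2 = 0.3905; after-tax cost = 4.69% × (1 − 22.4%) = 3.6394%.
WACC = 0.5316 × 10.6000% + 0.0779 × 4.5870% + 0.3905 × 3.6394% = 7.4137%.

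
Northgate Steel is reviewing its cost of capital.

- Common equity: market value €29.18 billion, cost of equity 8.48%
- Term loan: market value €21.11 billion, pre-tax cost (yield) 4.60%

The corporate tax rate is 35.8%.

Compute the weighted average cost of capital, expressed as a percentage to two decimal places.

6.16%

Total capital V = 29.18 + 21.11 = 50.29.
Equity: weight = 29.18/50.29 = 0.5802; cost = 8.48%.
Term loan: weight = 21.11/50.29 = 0.4198; after-tax cost = 4.6% × (1 − 35.8%) = 2.9532%.
WACC = 0.5802 × 8.4800% + 0.4198 × 2.9532% = 6.1600%.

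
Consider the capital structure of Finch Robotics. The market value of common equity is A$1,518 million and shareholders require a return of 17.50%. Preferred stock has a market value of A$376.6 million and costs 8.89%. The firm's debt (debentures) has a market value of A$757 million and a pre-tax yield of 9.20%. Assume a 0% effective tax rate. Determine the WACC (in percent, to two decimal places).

Total capital V = 1518 + 376.6 + 757 = 2651.6.
Equity: weight = 1518/2651.6 = 0.5725; cost = 17.5%.
Preferred: weight = 376.6/2651.6 = 0.1420; cost = 8.89%.
Debentures: weight = 757/2651.6 = 0.2855; after-tax cost = 9.2% × (1 − 0%) = 9.2000%.
WACC = 0.5725 × 17.5000% + 0.1420 × 8.8900% + 0.2855 × 9.2000% = 13.9076%.

13.91%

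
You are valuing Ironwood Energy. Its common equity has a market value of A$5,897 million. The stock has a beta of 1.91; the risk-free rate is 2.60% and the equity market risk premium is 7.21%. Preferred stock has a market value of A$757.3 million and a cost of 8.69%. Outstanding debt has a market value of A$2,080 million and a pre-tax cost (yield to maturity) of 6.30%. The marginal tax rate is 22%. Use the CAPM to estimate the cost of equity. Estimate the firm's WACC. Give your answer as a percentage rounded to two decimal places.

12.98%

Cost of equity via CAPM: Re = 2.6% + 1.91 × 7.21% = 16.3711%.
Total capital V = 5897 + 757.3 + 2080 = 8734.3.
Equity: weight = 5897/8734.3 = 0.6752; cost = 16.3711%.
Preferred: weight = 757.3/8734.3 = 0.0867; cost = 8.69%.
Debt: weight = 2080/8734.3 = 0.2381; after-tax cost = 6.3% × (1 − 22%) = 4.9140%.
WACC = 0.6752 × 16.3711% + 0.0867 × 8.6900% + 0.2381 × 4.9140% = 12.9767%.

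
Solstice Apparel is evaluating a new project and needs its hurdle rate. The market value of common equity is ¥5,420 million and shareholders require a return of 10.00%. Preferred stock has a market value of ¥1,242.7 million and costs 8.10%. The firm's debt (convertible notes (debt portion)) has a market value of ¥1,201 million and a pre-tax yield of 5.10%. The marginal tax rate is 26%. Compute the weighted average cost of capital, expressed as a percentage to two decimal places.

8.75%

Total capital V = 5420 + 1242.7 + 1201 = 7863.7.
Equity: weight = 5420/7863.7 = 0.6892; cost = 10%.
Preferred: weight = 1242.7/7863.7 = 0.1580; cost = 8.1%.
Convertible notes (debt portion): weight = 1201/7863.7 = 0.1527; after-tax cost = 5.1% × (1 − 26%) = 3.7740%.
WACC = 0.6892 × 10.0000% + 0.1580 × 8.1000% + 0.1527 × 3.7740% = 8.7489%.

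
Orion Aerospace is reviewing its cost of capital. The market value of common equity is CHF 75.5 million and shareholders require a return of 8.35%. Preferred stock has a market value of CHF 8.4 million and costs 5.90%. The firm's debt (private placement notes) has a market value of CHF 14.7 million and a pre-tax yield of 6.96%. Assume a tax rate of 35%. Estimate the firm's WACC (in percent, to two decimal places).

Total capital V = 75.5 + 8.4 + 14.7 = 98.6.
Equity: weight = 75.5/98.6 = 0.7657; cost = 8.35%.
Preferred: weight = 8.4/98.6 = 0.0852; cost = 5.9%.
Private placement notes: weight = 14.7/98.6 = 0.1491; after-tax cost = 6.96% × (1 − 35%) = 4.5240%.
WACC = 0.7657 × 8.3500% + 0.0852 × 5.9000% + 0.1491 × 4.5240% = 7.5709%.

7.57%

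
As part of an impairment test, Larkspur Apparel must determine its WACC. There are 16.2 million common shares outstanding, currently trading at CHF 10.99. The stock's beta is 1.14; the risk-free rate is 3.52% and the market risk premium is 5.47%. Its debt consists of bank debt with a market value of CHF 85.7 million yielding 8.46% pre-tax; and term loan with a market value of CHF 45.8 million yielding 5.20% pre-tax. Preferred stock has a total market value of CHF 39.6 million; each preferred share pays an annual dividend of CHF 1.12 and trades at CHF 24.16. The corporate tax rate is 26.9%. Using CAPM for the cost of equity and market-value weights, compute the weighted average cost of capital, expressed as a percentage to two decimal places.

Cost of equity via CAPM: Re = 3.52% + 1.14 × 5.47% = 9.7558%.
Cost of preferred: Rp = 1.12 / 24.16 = 4.6358%.
Market value of equity E = 10.99 × 16.2m = 178.038m.
Total capital V = 178.038 + 39.6 + 85.7 + 45.8 = 349.138.
Equity: weight = 178.038/349.138 = 0.5099; cost = 9.7558%.
Preferred: weight = 39.6/349.138 = 0.1134; cost = 4.6358%.
Bank debt: weight = 85.7/349.138 = 0.2455; after-tax cost = 8.46% × (1 − 26.9%) = 6.1843%.
Term loan: weight = 45.8/349.138 = 0.1312; after-tax cost = 5.2% × (1 − 26.9%) = 3.8012%.
WACC = 0.5099 × 9.7558% + 0.1134 × 4.6358% + 0.2455 × 6.1843% + 0.1312 × 3.8012% = 7.5173%.

7.52%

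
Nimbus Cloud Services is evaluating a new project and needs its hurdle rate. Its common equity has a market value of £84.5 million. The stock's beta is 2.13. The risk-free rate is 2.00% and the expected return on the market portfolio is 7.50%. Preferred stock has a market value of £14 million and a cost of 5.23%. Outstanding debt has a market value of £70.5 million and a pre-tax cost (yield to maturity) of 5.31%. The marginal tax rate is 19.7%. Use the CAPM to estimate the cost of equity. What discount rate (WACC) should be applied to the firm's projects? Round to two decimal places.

Market risk premium = 7.5% − 2.0% = 5.5%.
Cost of equity via CAPM: Re = 2.0% + 2.13 × 5.5% = 13.7150%.
Total capital V = 84.5 + 14 + 70.5 = 169.
Equity: weight = 84.5/169 = 0.5000; cost = 13.715%.
Preferred: weight = 14/169 = 0.0828; cost = 5.23%.
Debt: weight = 70.5/169 = 0.4172; after-tax cost = 5.31% × (1 − 19.7%) = 4.2639%.
WACC = 0.5000 × 13.7150% + 0.0828 × 5.2300% + 0.4172 × 4.2639% = 9.0695%.

9.07%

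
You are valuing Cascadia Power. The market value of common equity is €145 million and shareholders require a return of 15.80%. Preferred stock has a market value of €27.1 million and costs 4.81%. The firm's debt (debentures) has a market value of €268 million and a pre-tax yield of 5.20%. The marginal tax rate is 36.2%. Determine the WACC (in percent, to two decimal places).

Total capital V = 145 + 27.1 + 268 = 440.1.
Equity: weight = 145/440.1 = 0.3295; cost = 15.8%.
Preferred: weight = 27.1/440.1 = 0.0616; cost = 4.81%.
Debentures: weight = 268/440.1 = 0.6090; after-tax cost = 5.2% × (1 − 36.2%) = 3.3176%.
WACC = 0.3295 × 15.8000% + 0.0616 × 4.8100% + 0.6090 × 3.3176% = 7.5221%.

7.52%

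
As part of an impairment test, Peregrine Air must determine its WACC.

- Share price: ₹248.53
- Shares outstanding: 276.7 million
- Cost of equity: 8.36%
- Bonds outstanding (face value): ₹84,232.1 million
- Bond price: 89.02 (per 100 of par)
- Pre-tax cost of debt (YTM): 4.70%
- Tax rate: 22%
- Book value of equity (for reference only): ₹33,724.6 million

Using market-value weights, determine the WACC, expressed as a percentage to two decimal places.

5.91%

Market value of equity E = 248.53 × 276.7m = 68768.251m. Market value of debt D = 84232.1m × 89.02/100 = 74983.41542m.
Total capital V = 68768.251 + 74983.41542 = 143751.66642.
Equity: weight = 68768.251/143751.66642 = 0.4784; cost = 8.36%.
Bonds outstanding: weight = 74983.41542/143751.66642 = 0.5216; after-tax cost = 4.7% × (1 − 22%) = 3.6660%.
WACC = 0.4784 × 8.3600% + 0.5216 × 3.6660% = 5.9115%.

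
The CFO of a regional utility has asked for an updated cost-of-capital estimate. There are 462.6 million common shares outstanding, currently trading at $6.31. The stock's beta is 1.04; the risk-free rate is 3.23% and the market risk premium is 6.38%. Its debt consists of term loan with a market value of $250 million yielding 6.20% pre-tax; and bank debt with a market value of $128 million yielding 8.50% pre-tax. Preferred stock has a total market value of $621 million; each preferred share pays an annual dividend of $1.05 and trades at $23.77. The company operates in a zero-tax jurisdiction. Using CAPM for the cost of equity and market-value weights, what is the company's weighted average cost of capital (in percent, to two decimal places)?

8.72%

Cost of equity via CAPM: Re = 3.23% + 1.04 × 6.38% = 9.8652%.
Cost of preferred: Rp = 1.05 / 23.77 = 4.4173%.
Market value of equity E = 6.31 × 462.6m = 2919.006m.
Total capital V = 2919.006 + 621 + 250 + 128 = 3918.006.
Equity: weight = 2919.006/3918.006 = 0.7450; cost = 9.8652%.
Preferred: weight = 621/3918.006 = 0.1585; cost = 4.4173%.
Term loan: weight = 250/3918.006 = 0.0638; after-tax cost = 6.2% × (1 − 0%) = 6.2000%.
Bank debt: weight = 128/3918.006 = 0.0327; after-tax cost = 8.5% × (1 − 0%) = 8.5000%.
WACC = 0.7450 × 9.8652% + 0.1585 × 4.4173% + 0.0638 × 6.2000% + 0.0327 × 8.5000% = 8.7232%.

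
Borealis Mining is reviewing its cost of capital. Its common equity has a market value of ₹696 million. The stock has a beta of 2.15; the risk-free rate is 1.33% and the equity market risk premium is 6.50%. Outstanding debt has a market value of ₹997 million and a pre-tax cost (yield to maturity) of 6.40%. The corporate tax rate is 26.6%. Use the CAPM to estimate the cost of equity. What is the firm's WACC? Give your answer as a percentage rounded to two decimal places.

Cost of equity via CAPM: Re = 1.33% + 2.15 × 6.5% = 15.3050%.
Total capital V = 696 + 997 = 1693.
Equity: weight = 696/1693 = 0.4111; cost = 15.305%.
Debt: weight = 997/1693 = 0.5889; after-tax cost = 6.4% × (1 − 26.6%) = 4.6976%.
WACC = 0.4111 × 15.3050% + 0.5889 × 4.6976% = 9.0584%.

9.06%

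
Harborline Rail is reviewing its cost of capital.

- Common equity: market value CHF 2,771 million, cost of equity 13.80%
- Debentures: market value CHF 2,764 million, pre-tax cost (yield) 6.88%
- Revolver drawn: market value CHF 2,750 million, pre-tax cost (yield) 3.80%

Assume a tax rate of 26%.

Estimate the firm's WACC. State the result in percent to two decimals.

7.25%

Total capital V = 2771 + 2764 + 2750 = 8285.
Equity: weight = 2771/8285 = 0.3345; cost = 13.8%.
Debentures: weight = 2764/8285 = 0.3336; after-tax cost = 6.88% × (1 − 26%) = 5.0912%.
Revolver drawn: weight = 2750/8285 = 0.3319; after-tax cost = 3.8% × (1 − 26%) = 2.8120%.
WACC = 0.3345 × 13.8000% + 0.3336 × 5.0912% + 0.3319 × 2.8120% = 7.2474%.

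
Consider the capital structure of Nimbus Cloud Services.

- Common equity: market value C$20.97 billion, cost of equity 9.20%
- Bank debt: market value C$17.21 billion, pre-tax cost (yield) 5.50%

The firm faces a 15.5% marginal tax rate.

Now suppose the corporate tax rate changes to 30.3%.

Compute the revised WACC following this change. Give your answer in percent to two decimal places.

After the change:
Total capital V = 20.97 + 17.21 = 38.18.
Equity: weight = 20.97/38.18 = 0.5492; cost = 9.2%.
Bank debt: weight = 17.21/38.18 = 0.4508; after-tax cost = 5.5% × (1 − 30.3%) = 3.8335%.
WACC = 0.5492 × 9.2000% + 0.4508 × 3.8335% = 6.7810%.

6.78%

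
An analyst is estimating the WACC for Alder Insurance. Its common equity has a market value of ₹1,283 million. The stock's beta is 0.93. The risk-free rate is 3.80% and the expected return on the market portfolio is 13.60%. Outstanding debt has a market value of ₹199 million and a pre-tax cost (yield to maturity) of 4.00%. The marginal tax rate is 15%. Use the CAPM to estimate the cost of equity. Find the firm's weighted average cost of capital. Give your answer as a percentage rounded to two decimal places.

11.64%

Market risk premium = 13.6% − 3.8% = 9.8%.
Cost of equity via CAPM: Re = 3.8% + 0.93 × 9.8% = 12.9140%.
Total capital V = 1283 + 199 = 1482.
Equity: weight = 1283/1482 = 0.8657; cost = 12.914%.
Debt: weight = 199/1482 = 0.1343; after-tax cost = 4% × (1 − 15%) = 3.4000%.
WACC = 0.8657 × 12.9140% + 0.1343 × 3.4000% = 11.6365%.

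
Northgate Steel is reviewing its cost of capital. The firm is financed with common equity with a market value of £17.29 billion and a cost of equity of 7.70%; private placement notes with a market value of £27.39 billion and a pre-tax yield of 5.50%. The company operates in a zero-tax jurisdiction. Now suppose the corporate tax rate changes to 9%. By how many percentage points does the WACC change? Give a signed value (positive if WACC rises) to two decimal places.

-0.30 pp

Current WACC:
Total capital V = 17.29 + 27.39 = 44.68.
Equity: weight = 17.29/44.68 = 0.3870; cost = 7.7%.
Private placement notes: weight = 27.39/44.68 = 0.6130; after-tax cost = 5.5% × (1 − 0%) = 5.5000%.
WACC = 0.3870 × 7.7000% + 0.6130 × 5.5000% = 6.3513%.
After the change:
Total capital V = 17.29 + 27.39 = 44.68.
Equity: weight = 17.29/44.68 = 0.3870; cost = 7.7%.
Private placement notes: weight = 27.39/44.68 = 0.6130; after-tax cost = 5.5% × (1 − 9%) = 5.0050%.
WACC = 0.3870 × 7.7000% + 0.6130 × 5.0050% = 6.0479%.
Change in WACC = 6.0479% − 6.3513% = -0.3034 pp.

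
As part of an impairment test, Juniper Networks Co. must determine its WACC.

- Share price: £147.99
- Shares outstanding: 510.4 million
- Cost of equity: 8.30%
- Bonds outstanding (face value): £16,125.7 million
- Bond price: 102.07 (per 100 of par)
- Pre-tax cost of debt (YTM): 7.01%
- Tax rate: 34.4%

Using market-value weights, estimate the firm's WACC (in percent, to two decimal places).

7.64%

Market value of equity E = 147.99 × 510.4m = 75534.096m. Market value of debt D = 16125.7m × 102.07/100 = 16459.50199m.
Total capital V = 75534.096 + 16459.50199 = 91993.59799.
Equity: weight = 75534.096/91993.59799 = 0.8211; cost = 8.3%.
Bonds outstanding: weight = 16459.50199/91993.59799 = 0.1789; after-tax cost = 7.01% × (1 − 34.4%) = 4.5986%.
WACC = 0.8211 × 8.3000% + 0.1789 × 4.5986% = 7.6377%.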